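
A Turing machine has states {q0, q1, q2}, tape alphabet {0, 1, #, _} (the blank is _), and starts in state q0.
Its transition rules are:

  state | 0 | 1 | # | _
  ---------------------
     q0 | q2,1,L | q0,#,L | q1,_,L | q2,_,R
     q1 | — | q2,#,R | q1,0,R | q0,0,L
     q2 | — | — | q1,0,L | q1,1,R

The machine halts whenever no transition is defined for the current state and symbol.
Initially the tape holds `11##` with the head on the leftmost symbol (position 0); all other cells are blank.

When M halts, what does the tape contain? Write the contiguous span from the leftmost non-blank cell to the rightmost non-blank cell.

state=q0 head=0 tape=__[1]1##   (q0,1)→(q0,#,L)
state=q0 head=-1 tape=_[_]#1##   (q0,_)→(q2,_,R)
state=q2 head=0 tape=__[#]1##   (q2,#)→(q1,0,L)
state=q1 head=-1 tape=_[_]01##   (q1,_)→(q0,0,L)
state=q0 head=-2 tape=[_]001##   (q0,_)→(q2,_,R)
state=q2 head=-1 tape=_[0]01##
The non-blank tape span at halt is 001##.

001##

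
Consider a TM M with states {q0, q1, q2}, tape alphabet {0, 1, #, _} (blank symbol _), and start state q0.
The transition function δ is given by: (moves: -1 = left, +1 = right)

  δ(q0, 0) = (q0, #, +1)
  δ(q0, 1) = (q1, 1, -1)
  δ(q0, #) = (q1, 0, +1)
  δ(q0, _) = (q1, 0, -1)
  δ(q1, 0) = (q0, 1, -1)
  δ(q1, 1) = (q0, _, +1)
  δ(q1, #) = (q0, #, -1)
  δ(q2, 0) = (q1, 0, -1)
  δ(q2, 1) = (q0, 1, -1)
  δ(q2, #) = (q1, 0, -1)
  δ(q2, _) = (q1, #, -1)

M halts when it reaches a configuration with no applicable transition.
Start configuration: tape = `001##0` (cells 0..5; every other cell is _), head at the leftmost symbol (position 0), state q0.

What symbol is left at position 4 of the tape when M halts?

0

q0 | [0]01##0_   read 0 → write #, move +1, go to q0
q0 | #[0]1##0_   read 0 → write #, move +1, go to q0
q0 | ##[1]##0_   read 1 → write 1, move -1, go to q1
q1 | #[#]1##0_   read # → write #, move -1, go to q0
q0 | [#]#1##0_   read # → write 0, move +1, go to q1
q1 | 0[#]1##0_   read # → write #, move -1, go to q0
q0 | [0]#1##0_   read 0 → write #, move +1, go to q0
q0 | #[#]1##0_   read # → write 0, move +1, go to q1
q1 | #0[1]##0_   read 1 → write _, move +1, go to q0
q0 | #0_[#]#0_   read # → write 0, move +1, go to q1
q1 | #0_0[#]0_   read # → write #, move -1, go to q0
q0 | #0_[0]#0_   read 0 → write #, move +1, go to q0
q0 | #0_#[#]0_   read # → write 0, move +1, go to q1
q1 | #0_#0[0]_   read 0 → write 1, move -1, go to q0
q0 | #0_#[0]1_   read 0 → write #, move +1, go to q0
q0 | #0_##[1]_   read 1 → write 1, move -1, go to q1
q1 | #0_#[#]1_   read # → write #, move -1, go to q0
q0 | #0_[#]#1_   read # → write 0, move +1, go to q1
q1 | #0_0[#]1_   read # → write #, move -1, go to q0
q0 | #0_[0]#1_   read 0 → write #, move +1, go to q0
q0 | #0_#[#]1_   read # → write 0, move +1, go to q1
q1 | #0_#0[1]_   read 1 → write _, move +1, go to q0
q0 | #0_#0_[_]   read _ → write 0, move -1, go to q1
q1 | #0_#0[_]0
Cell 4 holds 0 when M halts.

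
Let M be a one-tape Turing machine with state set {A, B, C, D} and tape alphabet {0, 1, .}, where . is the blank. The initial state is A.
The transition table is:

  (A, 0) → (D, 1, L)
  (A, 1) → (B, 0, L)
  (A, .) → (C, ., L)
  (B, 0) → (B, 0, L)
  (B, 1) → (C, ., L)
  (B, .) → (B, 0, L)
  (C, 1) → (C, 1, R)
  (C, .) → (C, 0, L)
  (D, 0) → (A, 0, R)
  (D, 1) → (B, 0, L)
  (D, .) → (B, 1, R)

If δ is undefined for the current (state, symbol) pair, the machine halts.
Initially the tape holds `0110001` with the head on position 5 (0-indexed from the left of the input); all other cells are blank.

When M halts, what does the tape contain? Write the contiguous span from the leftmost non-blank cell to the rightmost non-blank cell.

0100001

state=A head=5 tape=01100[0]1   (A,0)→(D,1,L)
state=D head=4 tape=0110[0]11   (D,0)→(A,0,R)
state=A head=5 tape=01100[1]1   (A,1)→(B,0,L)
state=B head=4 tape=0110[0]01   (B,0)→(B,0,L)
state=B head=3 tape=011[0]001   (B,0)→(B,0,L)
state=B head=2 tape=01[1]0001   (B,1)→(C,.,L)
state=C head=1 tape=0[1].0001   (C,1)→(C,1,R)
state=C head=2 tape=01[.]0001   (C,.)→(C,0,L)
state=C head=1 tape=0[1]00001   (C,1)→(C,1,R)
state=C head=2 tape=01[0]0001
The non-blank tape span at halt is 0100001.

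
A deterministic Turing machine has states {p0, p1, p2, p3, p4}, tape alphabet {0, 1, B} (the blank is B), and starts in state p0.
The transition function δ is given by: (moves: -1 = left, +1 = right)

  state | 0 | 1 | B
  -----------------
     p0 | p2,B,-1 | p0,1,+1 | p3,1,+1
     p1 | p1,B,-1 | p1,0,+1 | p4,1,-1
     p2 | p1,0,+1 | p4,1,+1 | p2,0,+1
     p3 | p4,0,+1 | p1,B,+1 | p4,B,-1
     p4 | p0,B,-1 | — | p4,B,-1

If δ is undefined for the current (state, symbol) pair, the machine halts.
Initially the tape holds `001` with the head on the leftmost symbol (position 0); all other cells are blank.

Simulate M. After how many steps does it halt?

17

state=p0 head=0 tape=BB[0]01B   (p0,0)→(p2,B,-1)
state=p2 head=-1 tape=B[B]B01B   (p2,B)→(p2,0,+1)
state=p2 head=0 tape=B0[B]01B   (p2,B)→(p2,0,+1)
state=p2 head=1 tape=B00[0]1B   (p2,0)→(p1,0,+1)
state=p1 head=2 tape=B000[1]B   (p1,1)→(p1,0,+1)
state=p1 head=3 tape=B0000[B]   (p1,B)→(p4,1,-1)
state=p4 head=2 tape=B000[0]1   (p4,0)→(p0,B,-1)
state=p0 head=1 tape=B00[0]B1   (p0,0)→(p2,B,-1)
state=p2 head=0 tape=B0[0]BB1   (p2,0)→(p1,0,+1)
state=p1 head=1 tape=B00[B]B1   (p1,B)→(p4,1,-1)
state=p4 head=0 tape=B0[0]1B1   (p4,0)→(p0,B,-1)
state=p0 head=-1 tape=B[0]B1B1   (p0,0)→(p2,B,-1)
state=p2 head=-2 tape=[B]BB1B1   (p2,B)→(p2,0,+1)
state=p2 head=-1 tape=0[B]B1B1   (p2,B)→(p2,0,+1)
state=p2 head=0 tape=00[B]1B1   (p2,B)→(p2,0,+1)
state=p2 head=1 tape=000[1]B1   (p2,1)→(p4,1,+1)
state=p4 head=2 tape=0001[B]1   (p4,B)→(p4,B,-1)
state=p4 head=1 tape=000[1]B1
M halts after 17 transitions.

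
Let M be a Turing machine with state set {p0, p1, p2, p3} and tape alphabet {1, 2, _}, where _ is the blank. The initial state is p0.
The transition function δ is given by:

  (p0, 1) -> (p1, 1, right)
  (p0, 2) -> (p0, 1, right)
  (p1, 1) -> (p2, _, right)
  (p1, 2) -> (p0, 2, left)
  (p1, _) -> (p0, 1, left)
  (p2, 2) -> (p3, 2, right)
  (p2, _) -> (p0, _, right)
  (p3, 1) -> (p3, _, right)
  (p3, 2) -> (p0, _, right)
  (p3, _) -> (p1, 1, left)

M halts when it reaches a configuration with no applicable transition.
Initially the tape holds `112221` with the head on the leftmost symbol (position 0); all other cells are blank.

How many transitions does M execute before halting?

10

p0 | [1]12221___   read 1 → write 1, move right, go to p1
p1 | 1[1]2221___   read 1 → write _, move right, go to p2
p2 | 1_[2]221___   read 2 → write 2, move right, go to p3
p3 | 1_2[2]21___   read 2 → write _, move right, go to p0
p0 | 1_2_[2]1___   read 2 → write 1, move right, go to p0
p0 | 1_2_1[1]___   read 1 → write 1, move right, go to p1
p1 | 1_2_11[_]__   read _ → write 1, move left, go to p0
p0 | 1_2_1[1]1__   read 1 → write 1, move right, go to p1
p1 | 1_2_11[1]__   read 1 → write _, move right, go to p2
p2 | 1_2_11_[_]_   read _ → write _, move right, go to p0
p0 | 1_2_11__[_]
M halts after 10 transitions.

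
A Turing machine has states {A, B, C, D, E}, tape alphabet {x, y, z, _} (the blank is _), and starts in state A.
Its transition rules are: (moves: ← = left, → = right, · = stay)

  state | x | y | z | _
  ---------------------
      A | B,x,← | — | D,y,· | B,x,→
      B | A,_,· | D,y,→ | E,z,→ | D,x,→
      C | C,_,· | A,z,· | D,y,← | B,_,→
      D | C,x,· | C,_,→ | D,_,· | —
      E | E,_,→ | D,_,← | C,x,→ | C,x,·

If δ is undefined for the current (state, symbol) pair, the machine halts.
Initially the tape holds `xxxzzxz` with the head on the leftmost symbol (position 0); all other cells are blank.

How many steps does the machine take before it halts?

18

A | _[x]xxzzxz___   read x → write x, move ←, go to B
B | [_]xxxzzxz___   read _ → write x, move →, go to D
D | x[x]xxzzxz___   read x → write x, move ·, go to C
C | x[x]xxzzxz___   read x → write _, move ·, go to C
C | x[_]xxzzxz___   read _ → write _, move →, go to B
B | x_[x]xzzxz___   read x → write _, move ·, go to A
A | x_[_]xzzxz___   read _ → write x, move →, go to B
B | x_x[x]zzxz___   read x → write _, move ·, go to A
A | x_x[_]zzxz___   read _ → write x, move →, go to B
B | x_xx[z]zxz___   read z → write z, move →, go to E
E | x_xxz[z]xz___   read z → write x, move →, go to C
C | x_xxzx[x]z___   read x → write _, move ·, go to C
C | x_xxzx[_]z___   read _ → write _, move →, go to B
B | x_xxzx_[z]___   read z → write z, move →, go to E
E | x_xxzx_z[_]__   read _ → write x, move ·, go to C
C | x_xxzx_z[x]__   read x → write _, move ·, go to C
C | x_xxzx_z[_]__   read _ → write _, move →, go to B
B | x_xxzx_z_[_]_   read _ → write x, move →, go to D
D | x_xxzx_z_x[_]
M halts after 18 transitions.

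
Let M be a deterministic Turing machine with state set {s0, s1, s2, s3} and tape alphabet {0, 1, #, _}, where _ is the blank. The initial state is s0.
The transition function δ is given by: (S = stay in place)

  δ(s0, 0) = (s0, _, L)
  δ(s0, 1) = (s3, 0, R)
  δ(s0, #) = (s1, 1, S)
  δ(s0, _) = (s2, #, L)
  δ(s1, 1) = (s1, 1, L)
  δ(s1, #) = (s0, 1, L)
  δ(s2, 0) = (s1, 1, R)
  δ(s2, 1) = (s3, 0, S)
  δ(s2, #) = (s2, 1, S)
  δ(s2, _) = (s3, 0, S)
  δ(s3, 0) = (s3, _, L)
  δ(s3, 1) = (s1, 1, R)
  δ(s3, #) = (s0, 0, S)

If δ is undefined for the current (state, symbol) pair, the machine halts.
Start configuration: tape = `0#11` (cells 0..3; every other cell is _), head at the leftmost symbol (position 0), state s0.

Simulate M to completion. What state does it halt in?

s0 | ___[0]#11   read 0 → write _, move L, go to s0
s0 | __[_]_#11   read _ → write #, move L, go to s2
s2 | _[_]#_#11   read _ → write 0, move S, go to s3
s3 | _[0]#_#11   read 0 → write _, move L, go to s3
s3 | [_]_#_#11
No transition is defined for (s3, _); M halts in state s3.

s3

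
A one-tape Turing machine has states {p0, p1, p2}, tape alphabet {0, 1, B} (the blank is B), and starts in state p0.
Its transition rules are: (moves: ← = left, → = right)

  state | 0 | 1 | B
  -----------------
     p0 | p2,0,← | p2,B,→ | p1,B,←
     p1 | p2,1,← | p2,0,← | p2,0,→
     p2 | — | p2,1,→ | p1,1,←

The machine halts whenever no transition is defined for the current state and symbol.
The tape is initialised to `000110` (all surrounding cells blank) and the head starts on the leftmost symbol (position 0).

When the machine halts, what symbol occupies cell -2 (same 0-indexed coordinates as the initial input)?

state=p0 head=0 tape=BB[0]00110   (p0,0)→(p2,0,←)
state=p2 head=-1 tape=B[B]000110   (p2,B)→(p1,1,←)
state=p1 head=-2 tape=[B]1000110   (p1,B)→(p2,0,→)
state=p2 head=-1 tape=0[1]000110   (p2,1)→(p2,1,→)
state=p2 head=0 tape=01[0]00110
Cell -2 holds 0 when M halts.

0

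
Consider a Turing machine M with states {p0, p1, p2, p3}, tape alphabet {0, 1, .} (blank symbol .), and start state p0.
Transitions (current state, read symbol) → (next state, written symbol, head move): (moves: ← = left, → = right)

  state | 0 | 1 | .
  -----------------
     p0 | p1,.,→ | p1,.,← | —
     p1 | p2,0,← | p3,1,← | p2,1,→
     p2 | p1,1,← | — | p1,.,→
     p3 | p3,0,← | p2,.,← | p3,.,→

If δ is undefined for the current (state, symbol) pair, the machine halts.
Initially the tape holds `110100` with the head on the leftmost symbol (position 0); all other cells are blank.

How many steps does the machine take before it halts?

p0 | .[1]10100   read 1 → write ., move ←, go to p1
p1 | [.].10100   read . → write 1, move →, go to p2
p2 | 1[.]10100   read . → write ., move →, go to p1
p1 | 1.[1]0100   read 1 → write 1, move ←, go to p3
p3 | 1[.]10100   read . → write ., move →, go to p3
p3 | 1.[1]0100   read 1 → write ., move ←, go to p2
p2 | 1[.].0100   read . → write ., move →, go to p1
p1 | 1.[.]0100   read . → write 1, move →, go to p2
p2 | 1.1[0]100   read 0 → write 1, move ←, go to p1
p1 | 1.[1]1100   read 1 → write 1, move ←, go to p3
p3 | 1[.]11100   read . → write ., move →, go to p3
p3 | 1.[1]1100   read 1 → write ., move ←, go to p2
p2 | 1[.].1100   read . → write ., move →, go to p1
p1 | 1.[.]1100   read . → write 1, move →, go to p2
p2 | 1.1[1]100
M halts after 14 transitions.

14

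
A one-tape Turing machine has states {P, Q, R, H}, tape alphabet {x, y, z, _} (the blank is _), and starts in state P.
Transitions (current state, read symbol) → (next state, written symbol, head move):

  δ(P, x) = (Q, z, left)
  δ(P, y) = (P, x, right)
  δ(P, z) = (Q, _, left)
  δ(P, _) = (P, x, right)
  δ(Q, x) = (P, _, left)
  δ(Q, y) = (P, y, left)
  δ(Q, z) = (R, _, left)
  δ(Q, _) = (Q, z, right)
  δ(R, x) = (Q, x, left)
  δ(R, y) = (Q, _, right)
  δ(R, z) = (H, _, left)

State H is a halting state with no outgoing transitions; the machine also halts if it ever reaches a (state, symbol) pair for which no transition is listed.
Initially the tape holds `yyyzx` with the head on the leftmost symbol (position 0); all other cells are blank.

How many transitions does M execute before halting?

15

P | ___[y]yyzx   read y → write x, move right, go to P
P | ___x[y]yzx   read y → write x, move right, go to P
P | ___xx[y]zx   read y → write x, move right, go to P
P | ___xxx[z]x   read z → write _, move left, go to Q
Q | ___xx[x]_x   read x → write _, move left, go to P
P | ___x[x]__x   read x → write z, move left, go to Q
Q | ___[x]z__x   read x → write _, move left, go to P
P | __[_]_z__x   read _ → write x, move right, go to P
P | __x[_]z__x   read _ → write x, move right, go to P
P | __xx[z]__x   read z → write _, move left, go to Q
Q | __x[x]___x   read x → write _, move left, go to P
P | __[x]____x   read x → write z, move left, go to Q
Q | _[_]z____x   read _ → write z, move right, go to Q
Q | _z[z]____x   read z → write _, move left, go to R
R | _[z]_____x   read z → write _, move left, go to H
H | [_]______x
M halts after 15 transitions.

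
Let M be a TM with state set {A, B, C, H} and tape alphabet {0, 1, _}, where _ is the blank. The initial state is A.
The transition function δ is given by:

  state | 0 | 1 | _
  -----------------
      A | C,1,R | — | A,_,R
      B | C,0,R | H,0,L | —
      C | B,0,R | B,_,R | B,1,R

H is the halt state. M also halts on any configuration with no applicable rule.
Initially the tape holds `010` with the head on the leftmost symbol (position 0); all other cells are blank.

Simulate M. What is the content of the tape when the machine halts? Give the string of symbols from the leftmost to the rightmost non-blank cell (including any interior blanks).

1_01

A | [0]10__   read 0 → write 1, move R, go to C
C | 1[1]0__   read 1 → write _, move R, go to B
B | 1_[0]__   read 0 → write 0, move R, go to C
C | 1_0[_]_   read _ → write 1, move R, go to B
B | 1_01[_]
The non-blank tape span at halt is 1_01.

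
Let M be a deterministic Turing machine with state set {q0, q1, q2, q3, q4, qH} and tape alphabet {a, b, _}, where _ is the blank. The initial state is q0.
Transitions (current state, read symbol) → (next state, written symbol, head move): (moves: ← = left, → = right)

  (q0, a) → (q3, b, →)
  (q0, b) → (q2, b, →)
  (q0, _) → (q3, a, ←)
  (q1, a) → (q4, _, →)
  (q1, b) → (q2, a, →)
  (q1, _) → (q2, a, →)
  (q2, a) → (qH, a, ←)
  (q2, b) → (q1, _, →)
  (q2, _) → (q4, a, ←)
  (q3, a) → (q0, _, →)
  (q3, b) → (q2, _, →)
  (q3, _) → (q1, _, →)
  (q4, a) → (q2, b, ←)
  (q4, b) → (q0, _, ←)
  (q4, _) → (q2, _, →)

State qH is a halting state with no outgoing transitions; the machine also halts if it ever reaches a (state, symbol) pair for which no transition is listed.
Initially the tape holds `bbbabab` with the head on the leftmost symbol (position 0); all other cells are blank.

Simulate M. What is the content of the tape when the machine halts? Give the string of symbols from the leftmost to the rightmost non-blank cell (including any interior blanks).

state=q0 head=0 tape=[b]bbabab   (q0,b)→(q2,b,→)
state=q2 head=1 tape=b[b]babab   (q2,b)→(q1,_,→)
state=q1 head=2 tape=b_[b]abab   (q1,b)→(q2,a,→)
state=q2 head=3 tape=b_a[a]bab   (q2,a)→(qH,a,←)
state=qH head=2 tape=b_[a]abab
The non-blank tape span at halt is b_aabab.

b_aabab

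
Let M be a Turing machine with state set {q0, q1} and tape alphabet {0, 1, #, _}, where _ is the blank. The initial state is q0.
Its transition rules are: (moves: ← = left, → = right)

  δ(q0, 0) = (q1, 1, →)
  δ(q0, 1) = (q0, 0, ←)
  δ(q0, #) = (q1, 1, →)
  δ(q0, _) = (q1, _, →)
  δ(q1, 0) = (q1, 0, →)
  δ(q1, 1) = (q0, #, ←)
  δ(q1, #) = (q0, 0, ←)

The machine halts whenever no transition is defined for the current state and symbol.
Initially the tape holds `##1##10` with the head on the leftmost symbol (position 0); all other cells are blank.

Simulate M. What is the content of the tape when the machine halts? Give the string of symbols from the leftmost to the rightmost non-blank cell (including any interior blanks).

q0 | _[#]#1##10_   read # → write 1, move →, go to q1
q1 | _1[#]1##10_   read # → write 0, move ←, go to q0
q0 | _[1]01##10_   read 1 → write 0, move ←, go to q0
q0 | [_]001##10_   read _ → write _, move →, go to q1
q1 | _[0]01##10_   read 0 → write 0, move →, go to q1
q1 | _0[0]1##10_   read 0 → write 0, move →, go to q1
q1 | _00[1]##10_   read 1 → write #, move ←, go to q0
q0 | _0[0]###10_   read 0 → write 1, move →, go to q1
q1 | _01[#]##10_   read # → write 0, move ←, go to q0
q0 | _0[1]0##10_   read 1 → write 0, move ←, go to q0
q0 | _[0]00##10_   read 0 → write 1, move →, go to q1
q1 | _1[0]0##10_   read 0 → write 0, move →, go to q1
q1 | _10[0]##10_   read 0 → write 0, move →, go to q1
q1 | _100[#]#10_   read # → write 0, move ←, go to q0
q0 | _10[0]0#10_   read 0 → write 1, move →, go to q1
q1 | _101[0]#10_   read 0 → write 0, move →, go to q1
q1 | _1010[#]10_   read # → write 0, move ←, go to q0
q0 | _101[0]010_   read 0 → write 1, move →, go to q1
q1 | _1011[0]10_   read 0 → write 0, move →, go to q1
q1 | _10110[1]0_   read 1 → write #, move ←, go to q0
q0 | _1011[0]#0_   read 0 → write 1, move →, go to q1
q1 | _10111[#]0_   read # → write 0, move ←, go to q0
q0 | _1011[1]00_   read 1 → write 0, move ←, go to q0
q0 | _101[1]000_   read 1 → write 0, move ←, go to q0
q0 | _10[1]0000_   read 1 → write 0, move ←, go to q0
q0 | _1[0]00000_   read 0 → write 1, move →, go to q1
q1 | _11[0]0000_   read 0 → write 0, move →, go to q1
q1 | _110[0]000_   read 0 → write 0, move →, go to q1
q1 | _1100[0]00_   read 0 → write 0, move →, go to q1
q1 | _11000[0]0_   read 0 → write 0, move →, go to q1
q1 | _110000[0]_   read 0 → write 0, move →, go to q1
q1 | _1100000[_]
The non-blank tape span at halt is 1100000.

1100000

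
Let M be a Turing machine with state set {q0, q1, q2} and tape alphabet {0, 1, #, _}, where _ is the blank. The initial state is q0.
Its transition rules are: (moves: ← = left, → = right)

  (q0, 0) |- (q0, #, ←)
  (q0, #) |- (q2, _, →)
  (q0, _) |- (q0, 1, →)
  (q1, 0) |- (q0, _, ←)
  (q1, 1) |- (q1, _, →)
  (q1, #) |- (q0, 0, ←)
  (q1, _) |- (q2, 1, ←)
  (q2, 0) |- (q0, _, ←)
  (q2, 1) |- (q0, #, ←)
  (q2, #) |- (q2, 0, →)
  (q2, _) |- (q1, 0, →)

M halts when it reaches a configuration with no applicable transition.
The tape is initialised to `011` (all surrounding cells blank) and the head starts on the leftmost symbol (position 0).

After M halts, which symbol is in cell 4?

q0 | _[0]11__   read 0 → write #, move ←, go to q0
q0 | [_]#11__   read _ → write 1, move →, go to q0
q0 | 1[#]11__   read # → write _, move →, go to q2
q2 | 1_[1]1__   read 1 → write #, move ←, go to q0
q0 | 1[_]#1__   read _ → write 1, move →, go to q0
q0 | 11[#]1__   read # → write _, move →, go to q2
q2 | 11_[1]__   read 1 → write #, move ←, go to q0
q0 | 11[_]#__   read _ → write 1, move →, go to q0
q0 | 111[#]__   read # → write _, move →, go to q2
q2 | 111_[_]_   read _ → write 0, move →, go to q1
q1 | 111_0[_]   read _ → write 1, move ←, go to q2
q2 | 111_[0]1   read 0 → write _, move ←, go to q0
q0 | 111[_]_1   read _ → write 1, move →, go to q0
q0 | 1111[_]1   read _ → write 1, move →, go to q0
q0 | 11111[1]
Cell 4 holds 1 when M halts.

1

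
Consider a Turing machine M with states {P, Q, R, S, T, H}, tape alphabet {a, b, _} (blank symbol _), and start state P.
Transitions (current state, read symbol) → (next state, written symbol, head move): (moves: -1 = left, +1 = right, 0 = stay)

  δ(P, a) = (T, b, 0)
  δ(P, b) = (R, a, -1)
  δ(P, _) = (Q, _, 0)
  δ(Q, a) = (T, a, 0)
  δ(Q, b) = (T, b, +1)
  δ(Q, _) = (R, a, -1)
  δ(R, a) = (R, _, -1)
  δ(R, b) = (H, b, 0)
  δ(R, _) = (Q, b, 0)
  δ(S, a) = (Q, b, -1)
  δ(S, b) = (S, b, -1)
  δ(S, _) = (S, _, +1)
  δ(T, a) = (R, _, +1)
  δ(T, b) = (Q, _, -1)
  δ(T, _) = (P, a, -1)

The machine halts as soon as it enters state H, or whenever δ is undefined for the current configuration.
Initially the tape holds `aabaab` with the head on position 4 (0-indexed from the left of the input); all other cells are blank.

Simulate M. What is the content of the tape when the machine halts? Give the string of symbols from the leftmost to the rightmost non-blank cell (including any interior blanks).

P | aaba[a]b   read a → write b, move 0, go to T
T | aaba[b]b   read b → write _, move -1, go to Q
Q | aab[a]_b   read a → write a, move 0, go to T
T | aab[a]_b   read a → write _, move +1, go to R
R | aab_[_]b   read _ → write b, move 0, go to Q
Q | aab_[b]b   read b → write b, move +1, go to T
T | aab_b[b]   read b → write _, move -1, go to Q
Q | aab_[b]_   read b → write b, move +1, go to T
T | aab_b[_]   read _ → write a, move -1, go to P
P | aab_[b]a   read b → write a, move -1, go to R
R | aab[_]aa   read _ → write b, move 0, go to Q
Q | aab[b]aa   read b → write b, move +1, go to T
T | aabb[a]a   read a → write _, move +1, go to R
R | aabb_[a]   read a → write _, move -1, go to R
R | aabb[_]_   read _ → write b, move 0, go to Q
Q | aabb[b]_   read b → write b, move +1, go to T
T | aabbb[_]   read _ → write a, move -1, go to P
P | aabb[b]a   read b → write a, move -1, go to R
R | aab[b]aa   read b → write b, move 0, go to H
H | aab[b]aa
The non-blank tape span at halt is aabbaa.

aabbaa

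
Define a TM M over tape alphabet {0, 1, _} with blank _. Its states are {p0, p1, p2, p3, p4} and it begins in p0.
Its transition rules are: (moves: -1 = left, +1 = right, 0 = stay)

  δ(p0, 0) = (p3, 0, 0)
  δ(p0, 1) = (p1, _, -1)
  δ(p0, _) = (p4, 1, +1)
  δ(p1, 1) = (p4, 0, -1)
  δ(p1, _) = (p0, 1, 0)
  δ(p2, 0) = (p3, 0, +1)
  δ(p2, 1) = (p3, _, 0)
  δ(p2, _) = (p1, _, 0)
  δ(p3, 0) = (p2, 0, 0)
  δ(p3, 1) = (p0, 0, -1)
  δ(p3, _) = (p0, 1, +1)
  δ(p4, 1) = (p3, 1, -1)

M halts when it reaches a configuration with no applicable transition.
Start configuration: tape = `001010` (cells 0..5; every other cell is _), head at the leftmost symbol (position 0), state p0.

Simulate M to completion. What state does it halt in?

p0 | [0]01010___   read 0 → write 0, move 0, go to p3
p3 | [0]01010___   read 0 → write 0, move 0, go to p2
p2 | [0]01010___   read 0 → write 0, move +1, go to p3
p3 | 0[0]1010___   read 0 → write 0, move 0, go to p2
p2 | 0[0]1010___   read 0 → write 0, move +1, go to p3
p3 | 00[1]010___   read 1 → write 0, move -1, go to p0
p0 | 0[0]0010___   read 0 → write 0, move 0, go to p3
p3 | 0[0]0010___   read 0 → write 0, move 0, go to p2
p2 | 0[0]0010___   read 0 → write 0, move +1, go to p3
p3 | 00[0]010___   read 0 → write 0, move 0, go to p2
p2 | 00[0]010___   read 0 → write 0, move +1, go to p3
p3 | 000[0]10___   read 0 → write 0, move 0, go to p2
p2 | 000[0]10___   read 0 → write 0, move +1, go to p3
p3 | 0000[1]0___   read 1 → write 0, move -1, go to p0
p0 | 000[0]00___   read 0 → write 0, move 0, go to p3
p3 | 000[0]00___   read 0 → write 0, move 0, go to p2
p2 | 000[0]00___   read 0 → write 0, move +1, go to p3
p3 | 0000[0]0___   read 0 → write 0, move 0, go to p2
p2 | 0000[0]0___   read 0 → write 0, move +1, go to p3
p3 | 00000[0]___   read 0 → write 0, move 0, go to p2
p2 | 00000[0]___   read 0 → write 0, move +1, go to p3
p3 | 000000[_]__   read _ → write 1, move +1, go to p0
p0 | 0000001[_]_   read _ → write 1, move +1, go to p4
p4 | 00000011[_]
No transition is defined for (p4, _); M halts in state p4.

p4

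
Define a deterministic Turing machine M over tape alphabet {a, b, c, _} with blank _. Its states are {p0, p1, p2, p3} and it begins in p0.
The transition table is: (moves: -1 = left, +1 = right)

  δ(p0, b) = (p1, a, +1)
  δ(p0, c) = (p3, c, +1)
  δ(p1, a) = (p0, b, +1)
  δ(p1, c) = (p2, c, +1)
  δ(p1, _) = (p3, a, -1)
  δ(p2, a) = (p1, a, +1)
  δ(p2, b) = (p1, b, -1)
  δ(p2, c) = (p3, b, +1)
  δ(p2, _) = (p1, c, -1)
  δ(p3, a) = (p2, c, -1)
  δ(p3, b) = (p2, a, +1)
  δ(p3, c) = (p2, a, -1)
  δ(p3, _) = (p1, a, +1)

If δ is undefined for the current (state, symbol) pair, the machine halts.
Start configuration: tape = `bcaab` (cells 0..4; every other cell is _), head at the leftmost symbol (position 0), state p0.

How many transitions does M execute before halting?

20

state=p0 head=0 tape=[b]caab__   (p0,b)→(p1,a,+1)
state=p1 head=1 tape=a[c]aab__   (p1,c)→(p2,c,+1)
state=p2 head=2 tape=ac[a]ab__   (p2,a)→(p1,a,+1)
state=p1 head=3 tape=aca[a]b__   (p1,a)→(p0,b,+1)
state=p0 head=4 tape=acab[b]__   (p0,b)→(p1,a,+1)
state=p1 head=5 tape=acaba[_]_   (p1,_)→(p3,a,-1)
state=p3 head=4 tape=acab[a]a_   (p3,a)→(p2,c,-1)
state=p2 head=3 tape=aca[b]ca_   (p2,b)→(p1,b,-1)
state=p1 head=2 tape=ac[a]bca_   (p1,a)→(p0,b,+1)
state=p0 head=3 tape=acb[b]ca_   (p0,b)→(p1,a,+1)
state=p1 head=4 tape=acba[c]a_   (p1,c)→(p2,c,+1)
state=p2 head=5 tape=acbac[a]_   (p2,a)→(p1,a,+1)
state=p1 head=6 tape=acbaca[_]   (p1,_)→(p3,a,-1)
state=p3 head=5 tape=acbac[a]a   (p3,a)→(p2,c,-1)
state=p2 head=4 tape=acba[c]ca   (p2,c)→(p3,b,+1)
state=p3 head=5 tape=acbab[c]a   (p3,c)→(p2,a,-1)
state=p2 head=4 tape=acba[b]aa   (p2,b)→(p1,b,-1)
state=p1 head=3 tape=acb[a]baa   (p1,a)→(p0,b,+1)
state=p0 head=4 tape=acbb[b]aa   (p0,b)→(p1,a,+1)
state=p1 head=5 tape=acbba[a]a   (p1,a)→(p0,b,+1)
state=p0 head=6 tape=acbbab[a]
M halts after 20 transitions.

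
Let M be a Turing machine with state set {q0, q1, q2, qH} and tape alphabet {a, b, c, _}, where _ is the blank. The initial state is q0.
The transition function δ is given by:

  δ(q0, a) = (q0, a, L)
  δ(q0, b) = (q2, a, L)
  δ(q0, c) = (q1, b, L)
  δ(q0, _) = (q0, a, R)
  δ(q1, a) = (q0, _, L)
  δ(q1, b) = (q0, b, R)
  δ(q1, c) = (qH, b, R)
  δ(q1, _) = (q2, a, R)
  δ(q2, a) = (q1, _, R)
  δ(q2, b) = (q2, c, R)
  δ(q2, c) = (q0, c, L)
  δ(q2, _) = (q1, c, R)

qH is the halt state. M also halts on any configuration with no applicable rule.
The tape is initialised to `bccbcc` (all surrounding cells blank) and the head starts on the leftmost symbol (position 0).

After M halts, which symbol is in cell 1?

q0 | __[b]ccbcc   read b → write a, move L, go to q2
q2 | _[_]accbcc   read _ → write c, move R, go to q1
q1 | _c[a]ccbcc   read a → write _, move L, go to q0
q0 | _[c]_ccbcc   read c → write b, move L, go to q1
q1 | [_]b_ccbcc   read _ → write a, move R, go to q2
q2 | a[b]_ccbcc   read b → write c, move R, go to q2
q2 | ac[_]ccbcc   read _ → write c, move R, go to q1
q1 | acc[c]cbcc   read c → write b, move R, go to qH
qH | accb[c]bcc
Cell 1 holds b when M halts.

b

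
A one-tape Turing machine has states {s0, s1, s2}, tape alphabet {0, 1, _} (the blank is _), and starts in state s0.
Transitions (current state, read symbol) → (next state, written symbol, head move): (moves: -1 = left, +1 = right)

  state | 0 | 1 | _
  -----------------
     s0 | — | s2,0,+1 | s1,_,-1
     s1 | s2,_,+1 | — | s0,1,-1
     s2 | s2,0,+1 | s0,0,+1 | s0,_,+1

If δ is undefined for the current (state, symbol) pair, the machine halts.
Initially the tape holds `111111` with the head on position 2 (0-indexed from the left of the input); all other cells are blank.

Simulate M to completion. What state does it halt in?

state=s0 head=2 tape=11[1]111___   (s0,1)→(s2,0,+1)
state=s2 head=3 tape=110[1]11___   (s2,1)→(s0,0,+1)
state=s0 head=4 tape=1100[1]1___   (s0,1)→(s2,0,+1)
state=s2 head=5 tape=11000[1]___   (s2,1)→(s0,0,+1)
state=s0 head=6 tape=110000[_]__   (s0,_)→(s1,_,-1)
state=s1 head=5 tape=11000[0]___   (s1,0)→(s2,_,+1)
state=s2 head=6 tape=11000_[_]__   (s2,_)→(s0,_,+1)
state=s0 head=7 tape=11000__[_]_   (s0,_)→(s1,_,-1)
state=s1 head=6 tape=11000_[_]__   (s1,_)→(s0,1,-1)
state=s0 head=5 tape=11000[_]1__   (s0,_)→(s1,_,-1)
state=s1 head=4 tape=1100[0]_1__   (s1,0)→(s2,_,+1)
state=s2 head=5 tape=1100_[_]1__   (s2,_)→(s0,_,+1)
state=s0 head=6 tape=1100__[1]__   (s0,1)→(s2,0,+1)
state=s2 head=7 tape=1100__0[_]_   (s2,_)→(s0,_,+1)
state=s0 head=8 tape=1100__0_[_]   (s0,_)→(s1,_,-1)
state=s1 head=7 tape=1100__0[_]_   (s1,_)→(s0,1,-1)
state=s0 head=6 tape=1100__[0]1_
No transition is defined for (s0, 0); M halts in state s0.

s0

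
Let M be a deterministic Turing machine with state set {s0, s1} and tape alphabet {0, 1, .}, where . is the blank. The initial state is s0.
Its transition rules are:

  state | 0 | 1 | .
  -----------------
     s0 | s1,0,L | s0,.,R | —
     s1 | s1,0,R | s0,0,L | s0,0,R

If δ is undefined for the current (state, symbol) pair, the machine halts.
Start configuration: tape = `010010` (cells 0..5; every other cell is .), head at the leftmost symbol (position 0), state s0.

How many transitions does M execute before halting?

state=s0 head=0 tape=.[0]10010..   (s0,0)→(s1,0,L)
state=s1 head=-1 tape=[.]010010..   (s1,.)→(s0,0,R)
state=s0 head=0 tape=0[0]10010..   (s0,0)→(s1,0,L)
state=s1 head=-1 tape=[0]010010..   (s1,0)→(s1,0,R)
state=s1 head=0 tape=0[0]10010..   (s1,0)→(s1,0,R)
state=s1 head=1 tape=00[1]0010..   (s1,1)→(s0,0,L)
state=s0 head=0 tape=0[0]00010..   (s0,0)→(s1,0,L)
state=s1 head=-1 tape=[0]000010..   (s1,0)→(s1,0,R)
state=s1 head=0 tape=0[0]00010..   (s1,0)→(s1,0,R)
state=s1 head=1 tape=00[0]0010..   (s1,0)→(s1,0,R)
state=s1 head=2 tape=000[0]010..   (s1,0)→(s1,0,R)
state=s1 head=3 tape=0000[0]10..   (s1,0)→(s1,0,R)
state=s1 head=4 tape=00000[1]0..   (s1,1)→(s0,0,L)
state=s0 head=3 tape=0000[0]00..   (s0,0)→(s1,0,L)
state=s1 head=2 tape=000[0]000..   (s1,0)→(s1,0,R)
state=s1 head=3 tape=0000[0]00..   (s1,0)→(s1,0,R)
state=s1 head=4 tape=00000[0]0..   (s1,0)→(s1,0,R)
state=s1 head=5 tape=000000[0]..   (s1,0)→(s1,0,R)
state=s1 head=6 tape=0000000[.].   (s1,.)→(s0,0,R)
state=s0 head=7 tape=00000000[.]
M halts after 19 transitions.

19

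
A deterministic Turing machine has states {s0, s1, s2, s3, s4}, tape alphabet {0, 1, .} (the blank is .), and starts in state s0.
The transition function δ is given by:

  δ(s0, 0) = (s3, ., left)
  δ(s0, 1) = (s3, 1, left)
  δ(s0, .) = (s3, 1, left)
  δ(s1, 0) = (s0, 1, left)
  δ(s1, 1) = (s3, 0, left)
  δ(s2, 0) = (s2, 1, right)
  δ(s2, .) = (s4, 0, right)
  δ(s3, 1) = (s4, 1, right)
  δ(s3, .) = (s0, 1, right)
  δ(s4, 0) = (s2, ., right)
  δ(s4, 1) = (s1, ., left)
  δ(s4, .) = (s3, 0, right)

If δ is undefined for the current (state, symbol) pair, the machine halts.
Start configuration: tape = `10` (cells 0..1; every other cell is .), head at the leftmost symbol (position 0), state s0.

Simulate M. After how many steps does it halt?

19

state=s0 head=0 tape=..[1]0..   (s0,1)→(s3,1,left)
state=s3 head=-1 tape=.[.]10..   (s3,.)→(s0,1,right)
state=s0 head=0 tape=.1[1]0..   (s0,1)→(s3,1,left)
state=s3 head=-1 tape=.[1]10..   (s3,1)→(s4,1,right)
state=s4 head=0 tape=.1[1]0..   (s4,1)→(s1,.,left)
state=s1 head=-1 tape=.[1].0..   (s1,1)→(s3,0,left)
state=s3 head=-2 tape=[.]0.0..   (s3,.)→(s0,1,right)
state=s0 head=-1 tape=1[0].0..   (s0,0)→(s3,.,left)
state=s3 head=-2 tape=[1]..0..   (s3,1)→(s4,1,right)
state=s4 head=-1 tape=1[.].0..   (s4,.)→(s3,0,right)
state=s3 head=0 tape=10[.]0..   (s3,.)→(s0,1,right)
state=s0 head=1 tape=101[0]..   (s0,0)→(s3,.,left)
state=s3 head=0 tape=10[1]...   (s3,1)→(s4,1,right)
state=s4 head=1 tape=101[.]..   (s4,.)→(s3,0,right)
state=s3 head=2 tape=1010[.].   (s3,.)→(s0,1,right)
state=s0 head=3 tape=10101[.]   (s0,.)→(s3,1,left)
state=s3 head=2 tape=1010[1]1   (s3,1)→(s4,1,right)
state=s4 head=3 tape=10101[1]   (s4,1)→(s1,.,left)
state=s1 head=2 tape=1010[1].   (s1,1)→(s3,0,left)
state=s3 head=1 tape=101[0]0.
M halts after 19 transitions.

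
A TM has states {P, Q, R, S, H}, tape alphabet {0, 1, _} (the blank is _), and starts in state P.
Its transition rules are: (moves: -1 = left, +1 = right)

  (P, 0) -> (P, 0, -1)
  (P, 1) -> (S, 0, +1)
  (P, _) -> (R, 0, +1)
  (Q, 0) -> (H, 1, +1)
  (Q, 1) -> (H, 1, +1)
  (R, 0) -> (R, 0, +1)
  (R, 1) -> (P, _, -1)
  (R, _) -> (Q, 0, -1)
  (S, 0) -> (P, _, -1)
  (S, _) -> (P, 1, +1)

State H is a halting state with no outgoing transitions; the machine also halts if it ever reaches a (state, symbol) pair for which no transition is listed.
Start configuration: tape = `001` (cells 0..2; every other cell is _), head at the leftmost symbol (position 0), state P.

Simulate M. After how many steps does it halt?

P | __[0]01   read 0 → write 0, move -1, go to P
P | _[_]001   read _ → write 0, move +1, go to R
R | _0[0]01   read 0 → write 0, move +1, go to R
R | _00[0]1   read 0 → write 0, move +1, go to R
R | _000[1]   read 1 → write _, move -1, go to P
P | _00[0]_   read 0 → write 0, move -1, go to P
P | _0[0]0_   read 0 → write 0, move -1, go to P
P | _[0]00_   read 0 → write 0, move -1, go to P
P | [_]000_   read _ → write 0, move +1, go to R
R | 0[0]00_   read 0 → write 0, move +1, go to R
R | 00[0]0_   read 0 → write 0, move +1, go to R
R | 000[0]_   read 0 → write 0, move +1, go to R
R | 0000[_]   read _ → write 0, move -1, go to Q
Q | 000[0]0   read 0 → write 1, move +1, go to H
H | 0001[0]
M halts after 14 transitions.

14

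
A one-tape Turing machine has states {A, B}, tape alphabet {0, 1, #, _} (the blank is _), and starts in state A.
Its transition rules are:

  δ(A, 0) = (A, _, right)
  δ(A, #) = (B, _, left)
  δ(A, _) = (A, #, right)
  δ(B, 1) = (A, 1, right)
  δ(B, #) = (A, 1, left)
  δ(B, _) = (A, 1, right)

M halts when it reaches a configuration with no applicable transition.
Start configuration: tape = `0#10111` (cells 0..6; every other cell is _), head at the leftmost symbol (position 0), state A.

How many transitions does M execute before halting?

4

state=A head=0 tape=[0]#10111   (A,0)→(A,_,right)
state=A head=1 tape=_[#]10111   (A,#)→(B,_,left)
state=B head=0 tape=[_]_10111   (B,_)→(A,1,right)
state=A head=1 tape=1[_]10111   (A,_)→(A,#,right)
state=A head=2 tape=1#[1]0111
M halts after 4 transitions.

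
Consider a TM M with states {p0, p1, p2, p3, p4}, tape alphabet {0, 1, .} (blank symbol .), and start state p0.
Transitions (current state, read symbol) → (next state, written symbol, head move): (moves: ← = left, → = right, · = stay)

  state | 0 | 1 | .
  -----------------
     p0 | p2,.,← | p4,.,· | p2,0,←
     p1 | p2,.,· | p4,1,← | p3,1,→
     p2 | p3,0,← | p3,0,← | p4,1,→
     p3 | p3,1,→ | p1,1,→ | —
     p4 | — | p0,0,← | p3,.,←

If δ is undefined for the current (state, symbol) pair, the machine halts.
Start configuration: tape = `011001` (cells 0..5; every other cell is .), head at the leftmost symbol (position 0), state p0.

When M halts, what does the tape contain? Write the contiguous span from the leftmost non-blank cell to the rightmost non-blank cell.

1111101

p0 | .[0]11001   read 0 → write ., move ←, go to p2
p2 | [.].11001   read . → write 1, move →, go to p4
p4 | 1[.]11001   read . → write ., move ←, go to p3
p3 | [1].11001   read 1 → write 1, move →, go to p1
p1 | 1[.]11001   read . → write 1, move →, go to p3
p3 | 11[1]1001   read 1 → write 1, move →, go to p1
p1 | 111[1]001   read 1 → write 1, move ←, go to p4
p4 | 11[1]1001   read 1 → write 0, move ←, go to p0
p0 | 1[1]01001   read 1 → write ., move ·, go to p4
p4 | 1[.]01001   read . → write ., move ←, go to p3
p3 | [1].01001   read 1 → write 1, move →, go to p1
p1 | 1[.]01001   read . → write 1, move →, go to p3
p3 | 11[0]1001   read 0 → write 1, move →, go to p3
p3 | 111[1]001   read 1 → write 1, move →, go to p1
p1 | 1111[0]01   read 0 → write ., move ·, go to p2
p2 | 1111[.]01   read . → write 1, move →, go to p4
p4 | 11111[0]1
The non-blank tape span at halt is 1111101.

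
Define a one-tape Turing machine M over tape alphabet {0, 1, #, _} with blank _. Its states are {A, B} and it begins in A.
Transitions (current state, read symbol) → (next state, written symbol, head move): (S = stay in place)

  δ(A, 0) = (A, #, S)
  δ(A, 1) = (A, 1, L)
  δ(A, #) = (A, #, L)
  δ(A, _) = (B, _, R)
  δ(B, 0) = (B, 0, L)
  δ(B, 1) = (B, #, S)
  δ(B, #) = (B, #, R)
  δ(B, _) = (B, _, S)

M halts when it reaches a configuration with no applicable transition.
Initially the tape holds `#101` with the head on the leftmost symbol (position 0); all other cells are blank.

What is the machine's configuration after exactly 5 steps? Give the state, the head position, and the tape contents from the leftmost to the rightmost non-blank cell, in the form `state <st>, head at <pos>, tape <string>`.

state B, head at 2, tape ##01

state=A head=0 tape=_[#]101   (A,#)→(A,#,L)
state=A head=-1 tape=[_]#101   (A,_)→(B,_,R)
state=B head=0 tape=_[#]101   (B,#)→(B,#,R)
state=B head=1 tape=_#[1]01   (B,1)→(B,#,S)
state=B head=1 tape=_#[#]01   (B,#)→(B,#,R)
state=B head=2 tape=_##[0]1
After 5 steps: state B, head at 2, tape ##01.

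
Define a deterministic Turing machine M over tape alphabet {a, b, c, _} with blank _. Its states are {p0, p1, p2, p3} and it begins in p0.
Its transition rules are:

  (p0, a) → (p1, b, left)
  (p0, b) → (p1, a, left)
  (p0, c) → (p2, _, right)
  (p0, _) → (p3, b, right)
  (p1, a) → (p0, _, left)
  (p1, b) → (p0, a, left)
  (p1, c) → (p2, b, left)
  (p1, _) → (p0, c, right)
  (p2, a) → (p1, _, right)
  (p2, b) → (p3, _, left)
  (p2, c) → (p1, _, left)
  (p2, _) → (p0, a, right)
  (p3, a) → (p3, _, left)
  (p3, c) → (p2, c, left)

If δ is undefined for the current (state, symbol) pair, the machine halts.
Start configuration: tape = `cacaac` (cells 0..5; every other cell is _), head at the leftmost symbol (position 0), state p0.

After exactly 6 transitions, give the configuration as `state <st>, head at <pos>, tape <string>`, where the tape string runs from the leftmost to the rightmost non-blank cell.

p0 | [c]acaac   read c → write _, move right, go to p2
p2 | _[a]caac   read a → write _, move right, go to p1
p1 | __[c]aac   read c → write b, move left, go to p2
p2 | _[_]baac   read _ → write a, move right, go to p0
p0 | _a[b]aac   read b → write a, move left, go to p1
p1 | _[a]aaac   read a → write _, move left, go to p0
p0 | [_]_aaac
After 6 steps: state p0, head at 0, tape aaac.

state p0, head at 0, tape aaac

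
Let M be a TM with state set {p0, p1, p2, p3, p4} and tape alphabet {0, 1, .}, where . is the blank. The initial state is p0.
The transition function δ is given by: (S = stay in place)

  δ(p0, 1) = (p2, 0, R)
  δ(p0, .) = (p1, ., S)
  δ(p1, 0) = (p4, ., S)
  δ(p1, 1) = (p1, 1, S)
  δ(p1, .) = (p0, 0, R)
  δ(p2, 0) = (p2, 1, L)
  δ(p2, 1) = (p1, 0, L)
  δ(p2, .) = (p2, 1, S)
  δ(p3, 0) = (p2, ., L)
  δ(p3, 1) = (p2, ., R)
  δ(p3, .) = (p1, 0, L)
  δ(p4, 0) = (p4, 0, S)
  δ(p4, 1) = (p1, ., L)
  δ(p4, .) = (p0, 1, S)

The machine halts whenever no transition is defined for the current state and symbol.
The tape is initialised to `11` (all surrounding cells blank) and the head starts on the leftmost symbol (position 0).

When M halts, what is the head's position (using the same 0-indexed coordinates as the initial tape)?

-1

p0 | ..[1]1   read 1 → write 0, move R, go to p2
p2 | ..0[1]   read 1 → write 0, move L, go to p1
p1 | ..[0]0   read 0 → write ., move S, go to p4
p4 | ..[.]0   read . → write 1, move S, go to p0
p0 | ..[1]0   read 1 → write 0, move R, go to p2
p2 | ..0[0]   read 0 → write 1, move L, go to p2
p2 | ..[0]1   read 0 → write 1, move L, go to p2
p2 | .[.]11   read . → write 1, move S, go to p2
p2 | .[1]11   read 1 → write 0, move L, go to p1
p1 | [.]011   read . → write 0, move R, go to p0
p0 | 0[0]11
At halt the head is at cell -1.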